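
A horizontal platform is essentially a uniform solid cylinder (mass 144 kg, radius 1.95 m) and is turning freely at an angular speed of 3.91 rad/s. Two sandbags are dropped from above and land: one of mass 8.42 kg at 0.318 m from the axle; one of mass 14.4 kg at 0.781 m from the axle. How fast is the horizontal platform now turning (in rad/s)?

No external torque acts about the axle; L_before = L_after.
I_p = ½(144)(1.95)² = 273.8 kg·m².
Added inertia Σmr² = (8.42)(0.318)² + (14.4)(0.781)² = 9.635 kg·m²; I_f = 273.8 + 9.635 = 283.4 kg·m².
ω_f = I_p ω_i / I_f = (273.8)(3.91) / 283.4 = 3.777 rad/s.

ω_f ≈ 3.78 rad/s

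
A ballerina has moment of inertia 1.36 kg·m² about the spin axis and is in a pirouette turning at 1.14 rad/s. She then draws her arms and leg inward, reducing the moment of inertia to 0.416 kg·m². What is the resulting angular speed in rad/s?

No external torque acts about the spin axis, so angular momentum is conserved.
ω₂ = I₁ω₁ / I₂ = (1.360)(1.14 rad/s) / (0.4160) = 3.727 rad/s.

ω₂ ≈ 3.73 rad/s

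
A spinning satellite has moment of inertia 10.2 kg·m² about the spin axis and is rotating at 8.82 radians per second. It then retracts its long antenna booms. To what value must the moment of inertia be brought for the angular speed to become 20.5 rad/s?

No external torque acts about the spin axis, so angular momentum is conserved.
I₂ = I₁ω₁ / ω₂ = (10.2)(8.82) / (20.5) = 4.388 kg·m².

I₂ ≈ 4.39 kg·m²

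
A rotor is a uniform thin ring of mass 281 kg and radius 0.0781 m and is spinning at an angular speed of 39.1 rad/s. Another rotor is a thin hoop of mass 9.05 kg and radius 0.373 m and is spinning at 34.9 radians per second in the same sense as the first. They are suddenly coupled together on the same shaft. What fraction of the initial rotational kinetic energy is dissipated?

The coupling torques are internal; angular momentum about the shared axis is conserved.
Moments of inertia: I_A = (281)(0.0781)² = 1.714 kg·m²; I_B = (9.05)(0.373)² = 1.259 kg·m².
Taking A's sense as positive: L = (1.714)(39.1) + (1.259)(34.9) = 111.0 kg·m²·rad/s.
Combined I = 1.714 + 1.259 = 2.973 kg·m².
ω_f = L / I = 111.0 / 2.973 = 37.32 rad/s.
KE_i = ½ΣIω² = 2077 J; KE_f = ½(2.973)(37.32)² = 2071 J.
Fraction dissipated = (KE_i − KE_f)/KE_i = 0.003082.

fraction ≈ 0.00308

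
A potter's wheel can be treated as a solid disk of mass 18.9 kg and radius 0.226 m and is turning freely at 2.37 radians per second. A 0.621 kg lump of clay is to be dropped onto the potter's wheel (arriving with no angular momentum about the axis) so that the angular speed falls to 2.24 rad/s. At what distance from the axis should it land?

The added mass arrives with no angular momentum about the axis, and any external torque about the axis is negligible, so the system's angular momentum is conserved.
I_p = ½(18.9)(0.226)² = 0.4827 kg·m².
I_p ω_i = (I_p + m r²) ω_f ⇒ m r² = I_p(ω_i/ω_f − 1) = 0.4827(2.37/2.24 − 1) = 0.02801 kg·m².
r = √(0.02801/0.621) = 0.2124 m.

r ≈ 0.212 m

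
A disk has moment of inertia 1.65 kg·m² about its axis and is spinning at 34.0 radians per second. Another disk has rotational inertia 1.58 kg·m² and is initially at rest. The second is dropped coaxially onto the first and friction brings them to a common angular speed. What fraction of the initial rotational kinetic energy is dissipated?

fraction ≈ 0.489

No external torque acts about the common axis, so total angular momentum is conserved.
Taking A's sense as positive: L = (1.650)(34.0) = 56.10 kg·m²·rad/s.
Combined I = 1.650 + 1.580 = 3.230 kg·m².
ω_f = L / I = 56.10 / 3.230 = 17.37 rad/s.
KE_i = ½ΣIω² = 953.7 J; KE_f = ½(3.230)(17.37)² = 487.2 J.
Fraction dissipated = (KE_i − KE_f)/KE_i = 0.4892.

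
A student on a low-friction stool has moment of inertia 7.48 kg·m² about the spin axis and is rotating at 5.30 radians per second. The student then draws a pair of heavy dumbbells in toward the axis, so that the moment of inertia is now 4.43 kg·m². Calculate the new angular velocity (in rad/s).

ω₂ ≈ 8.95 rad/s

No external torque acts about the spin axis, so angular momentum is conserved.
ω₂ = I₁ω₁ / I₂ = (7.480)(5.30 rad/s) / (4.430) = 8.949 rad/s.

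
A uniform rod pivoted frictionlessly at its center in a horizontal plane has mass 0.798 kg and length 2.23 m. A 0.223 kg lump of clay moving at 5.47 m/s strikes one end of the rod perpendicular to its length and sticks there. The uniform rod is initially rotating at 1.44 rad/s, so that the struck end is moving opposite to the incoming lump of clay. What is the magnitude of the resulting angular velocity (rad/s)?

|ω_f| ≈ 1.45 rad/s

About the pivot the impulsive forces during the collision are internal, so angular momentum about that axis is conserved.
I_p = (1/12)(0.798)(2.23)² = 0.3307 kg·m². Taking the sense of the lump of clay's angular momentum as positive, L_{lump} = m v R = (0.223)(5.47)(2.23/2) = 1.360 kg·m²/s.
L_i = −I_p ω_p + m v R = −(0.3307)(1.44) + 1.360 = 0.8839 kg·m²/s.
After sticking, I_f = I_p + m R² = 0.3307 + (0.223)(2.23/2)² = 0.6079 kg·m².
ω_f = L_i / I_f = 0.8839 / 0.6079 = 1.454 rad/s.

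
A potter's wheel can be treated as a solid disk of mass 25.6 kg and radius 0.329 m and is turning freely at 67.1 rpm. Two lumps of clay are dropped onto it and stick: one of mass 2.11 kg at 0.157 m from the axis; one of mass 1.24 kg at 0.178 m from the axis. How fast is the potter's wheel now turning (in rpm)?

ω_f ≈ 63.0 rpm

No external torque acts about the axis; L_before = L_after.
I_p = ½(25.6)(0.329)² = 1.385 kg·m².
Added inertia Σmr² = (2.11)(0.157)² + (1.24)(0.178)² = 0.09130 kg·m²; I_f = 1.385 + 0.09130 = 1.477 kg·m².
ω_f = I_p ω_i / I_f = (1.385)(67.1) / 1.477 = 62.95 rpm.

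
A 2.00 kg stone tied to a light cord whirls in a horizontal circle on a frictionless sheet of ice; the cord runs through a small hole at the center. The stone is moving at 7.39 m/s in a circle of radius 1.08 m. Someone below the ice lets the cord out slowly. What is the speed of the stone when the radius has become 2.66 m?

v₂ ≈ 3.00 m/s

The only horizontal force on the mass is along the cord (radial), so it exerts no torque about the hole and angular momentum m v r is conserved.
v₂ = v₁ r₁ / r₂ = (7.39)(1.08) / (2.66) = 3.000 m/s.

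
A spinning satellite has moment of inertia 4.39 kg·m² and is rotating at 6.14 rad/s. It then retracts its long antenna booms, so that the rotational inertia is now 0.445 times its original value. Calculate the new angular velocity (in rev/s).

ω₂ ≈ 2.20 rev/s

With no external torque about the axis, L is conserved: I₁ω₁ = I₂ω₂.
I₂ = 0.445 × 4.39 = 1.954 kg·m².
ω₂ = I₁ω₁ / I₂ = (4.390)(6.14 rad/s) / (1.954) = 13.80 rad/s = 2.196 rev/s.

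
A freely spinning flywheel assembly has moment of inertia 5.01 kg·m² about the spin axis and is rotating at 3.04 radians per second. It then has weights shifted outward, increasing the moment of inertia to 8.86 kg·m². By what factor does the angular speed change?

No external torque acts about the spin axis, so angular momentum is conserved.
ω₂/ω₁ = I₁/I₂ = 5.010 / 8.860 = 0.5655.

ω₂/ω₁ ≈ 0.565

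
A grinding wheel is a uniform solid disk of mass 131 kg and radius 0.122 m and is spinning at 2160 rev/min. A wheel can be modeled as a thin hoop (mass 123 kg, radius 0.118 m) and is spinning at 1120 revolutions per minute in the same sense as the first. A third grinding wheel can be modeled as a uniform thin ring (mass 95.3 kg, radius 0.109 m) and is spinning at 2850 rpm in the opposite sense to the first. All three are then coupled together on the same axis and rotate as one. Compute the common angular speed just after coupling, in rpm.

|ω_f| ≈ 209 rpm

No external torque acts about the common axis, so total angular momentum is conserved.
Moments of inertia: I_A = ½(131)(0.122)² = 0.9749 kg·m²; I_B = (123)(0.118)² = 1.713 kg·m²; I_C = (95.3)(0.109)² = 1.132 kg·m².
Taking A's sense as positive: L = (0.9749)(2160) + (1.713)(1120) − (1.132)(2850) = 797.0 kg·m²·rpm.
Combined I = 0.9749 + 1.713 + 1.132 = 3.820 kg·m².
ω_f = L / I = 797.0 / 3.820 = 208.7 rpm.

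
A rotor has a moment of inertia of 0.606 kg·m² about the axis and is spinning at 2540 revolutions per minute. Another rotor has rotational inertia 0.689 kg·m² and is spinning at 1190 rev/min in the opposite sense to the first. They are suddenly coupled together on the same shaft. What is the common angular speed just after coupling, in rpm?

The coupling torques are internal; angular momentum about the shared axis is conserved.
Taking A's sense as positive: L = (0.6060)(2540) − (0.6890)(1190) = 719.3 kg·m²·rpm.
Combined I = 0.6060 + 0.6890 = 1.295 kg·m².
ω_f = L / I = 719.3 / 1.295 = 555.5 rpm.

|ω_f| ≈ 555 rpm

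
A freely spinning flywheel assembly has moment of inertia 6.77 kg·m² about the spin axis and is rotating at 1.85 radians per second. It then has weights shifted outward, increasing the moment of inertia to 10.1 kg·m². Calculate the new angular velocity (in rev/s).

Angular momentum about the spin axis is conserved since the torque about it is zero.
ω₂ = I₁ω₁ / I₂ = (6.770)(1.85 rad/s) / (10.10) = 1.240 rad/s = 0.1974 rev/s.

ω₂ ≈ 0.197 rev/s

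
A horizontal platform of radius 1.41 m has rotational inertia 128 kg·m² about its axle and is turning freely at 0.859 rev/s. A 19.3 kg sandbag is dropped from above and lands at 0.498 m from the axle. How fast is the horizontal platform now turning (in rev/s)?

ω_f ≈ 0.828 rev/s

No external torque acts about the axle; L_before = L_after.
Added inertia Σmr² = (19.3)(0.498)² = 4.786 kg·m²; I_f = 128.0 + 4.786 = 132.8 kg·m².
ω_f = I_p ω_i / I_f = (128.0)(0.859) / 132.8 = 0.8280 rev/s.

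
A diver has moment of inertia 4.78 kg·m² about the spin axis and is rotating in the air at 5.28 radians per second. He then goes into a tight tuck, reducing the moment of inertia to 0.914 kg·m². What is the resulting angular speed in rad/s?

Angular momentum about the spin axis is conserved since the torque about it is zero.
ω₂ = I₁ω₁ / I₂ = (4.780)(5.28 rad/s) / (0.9140) = 27.61 rad/s.

ω₂ ≈ 27.6 rad/s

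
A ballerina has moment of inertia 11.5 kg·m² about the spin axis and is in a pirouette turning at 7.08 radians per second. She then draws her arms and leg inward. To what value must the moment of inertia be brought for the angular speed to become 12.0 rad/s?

Angular momentum about the spin axis is conserved since the torque about it is zero.
I₂ = I₁ω₁ / ω₂ = (11.5)(7.08) / (12.0) = 6.785 kg·m².

I₂ ≈ 6.79 kg·m²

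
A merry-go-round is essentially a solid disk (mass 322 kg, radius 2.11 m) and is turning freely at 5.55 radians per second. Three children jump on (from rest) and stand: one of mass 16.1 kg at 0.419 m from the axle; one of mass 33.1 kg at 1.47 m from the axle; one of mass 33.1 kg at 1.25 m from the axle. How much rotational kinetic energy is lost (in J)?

The added mass arrives with no angular momentum about the axle, and any external torque about the axle is negligible, so the system's angular momentum is conserved.
I_p = ½(322)(2.11)² = 716.8 kg·m².
Added inertia Σmr² = (16.1)(0.419)² + (33.1)(1.47)² + (33.1)(1.25)² = 126.1 kg·m²; I_f = 716.8 + 126.1 = 842.9 kg·m².
ω_f = I_p ω_i / I_f = (716.8)(5.55) / 842.9 = 4.720 rad/s.
KE_i = ½(716.8)(5.550 rad/s)² = 11040 J; KE_f = ½(842.9)(4.720)² = 9388 J.

energy lost ≈ 1650 J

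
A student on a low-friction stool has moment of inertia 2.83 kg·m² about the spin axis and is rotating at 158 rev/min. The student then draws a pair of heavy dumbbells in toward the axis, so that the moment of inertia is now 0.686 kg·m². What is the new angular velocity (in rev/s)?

With no external torque about the axis, L is conserved: I₁ω₁ = I₂ω₂.
ω₂ = I₁ω₁ / I₂ = (2.830)(158 rpm) / (0.6860) = 651.8 rpm = 10.86 rev/s.

ω₂ ≈ 10.9 rev/s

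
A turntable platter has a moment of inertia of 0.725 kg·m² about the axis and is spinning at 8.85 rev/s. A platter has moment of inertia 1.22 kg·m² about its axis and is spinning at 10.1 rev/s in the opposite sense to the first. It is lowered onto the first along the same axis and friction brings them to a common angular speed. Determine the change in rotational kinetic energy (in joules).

No external torque acts about the common axis, so total angular momentum is conserved.
Taking A's sense as positive: L = (0.7250)(8.85) − (1.220)(10.1) = -5.906 kg·m²·rev/s.
Combined I = 0.7250 + 1.220 = 1.945 kg·m².
ω_f = L / I = -5.906 / 1.945 = -3.036 rev/s.
KE_i = ½ΣIω² = 3577 J; KE_f = ½(1.945)(19.08)² = 354.0 J.

ΔKE ≈ -3220 J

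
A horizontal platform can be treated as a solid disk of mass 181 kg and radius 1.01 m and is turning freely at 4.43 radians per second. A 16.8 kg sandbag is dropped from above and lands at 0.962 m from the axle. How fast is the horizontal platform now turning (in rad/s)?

No external torque acts about the axle; L_before = L_after.
I_p = ½(181)(1.01)² = 92.32 kg·m².
Added inertia Σmr² = (16.8)(0.962)² = 15.55 kg·m²; I_f = 92.32 + 15.55 = 107.9 kg·m².
ω_f = I_p ω_i / I_f = (92.32)(4.43) / 107.9 = 3.791 rad/s.

ω_f ≈ 3.79 rad/s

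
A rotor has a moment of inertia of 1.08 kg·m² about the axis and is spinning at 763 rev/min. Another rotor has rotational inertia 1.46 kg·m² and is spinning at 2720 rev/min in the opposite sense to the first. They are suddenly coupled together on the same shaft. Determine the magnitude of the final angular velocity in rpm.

|ω_f| ≈ 1240 rpm

No external torque acts about the common axis, so total angular momentum is conserved.
Taking A's sense as positive: L = (1.080)(763) − (1.460)(2720) = -3147 kg·m²·rpm.
Combined I = 1.080 + 1.460 = 2.540 kg·m².
ω_f = L / I = -3147 / 2.540 = -1239 rpm.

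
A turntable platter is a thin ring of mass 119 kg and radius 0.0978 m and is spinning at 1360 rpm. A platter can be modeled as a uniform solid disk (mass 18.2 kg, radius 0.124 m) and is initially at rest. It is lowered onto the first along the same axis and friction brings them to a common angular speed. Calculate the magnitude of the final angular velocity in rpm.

No external torque acts about the common axis, so total angular momentum is conserved.
Moments of inertia: I_A = (119)(0.0978)² = 1.138 kg·m²; I_B = ½(18.2)(0.124)² = 0.1399 kg·m².
Taking A's sense as positive: L = (1.138)(1360) = 1548 kg·m²·rpm.
Combined I = 1.138 + 0.1399 = 1.278 kg·m².
ω_f = L / I = 1548 / 1.278 = 1211 rpm.

|ω_f| ≈ 1210 rpm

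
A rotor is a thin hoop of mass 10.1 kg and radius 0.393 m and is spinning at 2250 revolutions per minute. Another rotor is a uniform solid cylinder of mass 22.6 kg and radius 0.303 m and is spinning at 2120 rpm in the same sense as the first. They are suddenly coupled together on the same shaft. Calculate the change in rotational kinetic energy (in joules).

No external torque acts about the common axis, so total angular momentum is conserved.
Moments of inertia: I_A = (10.1)(0.393)² = 1.560 kg·m²; I_B = ½(22.6)(0.303)² = 1.037 kg·m².
Taking A's sense as positive: L = (1.560)(2250) + (1.037)(2120) = 5709 kg·m²·rpm.
Combined I = 1.560 + 1.037 = 2.597 kg·m².
ω_f = L / I = 5709 / 2.597 = 2198 rpm.
KE_i = ½ΣIω² = 68870 J; KE_f = ½(2.597)(230.2)² = 68810 J.

ΔKE ≈ -57.7 J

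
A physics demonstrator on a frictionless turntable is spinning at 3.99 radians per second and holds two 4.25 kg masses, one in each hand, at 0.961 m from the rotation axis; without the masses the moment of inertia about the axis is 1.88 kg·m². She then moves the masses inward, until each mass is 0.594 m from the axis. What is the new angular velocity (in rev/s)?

ω₂ ≈ 1.27 rev/s

Angular momentum about the spin axis is conserved since the torque about it is zero.
I₁ = 1.88 + 2(4.25)(0.961)² = 9.730 kg·m²; I₂ = 1.88 + 2(4.25)(0.594)² = 4.879 kg·m².
ω₂ = I₁ω₁ / I₂ = (9.730)(3.99 rad/s) / (4.879) = 7.957 rad/s = 1.266 rev/s.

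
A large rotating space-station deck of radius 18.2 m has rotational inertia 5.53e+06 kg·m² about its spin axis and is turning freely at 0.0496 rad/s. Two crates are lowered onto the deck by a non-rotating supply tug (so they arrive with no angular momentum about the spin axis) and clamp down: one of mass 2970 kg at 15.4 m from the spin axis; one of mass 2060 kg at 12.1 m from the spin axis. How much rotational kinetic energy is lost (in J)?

energy lost ≈ 1050 J

The added mass arrives with no angular momentum about the spin axis, and any external torque about the spin axis is negligible, so the system's angular momentum is conserved.
Added inertia Σmr² = (2970)(15.4)² + (2060)(12.1)² = 1.006e+06 kg·m²; I_f = 5.530e+06 + 1.006e+06 = 6.536e+06 kg·m².
ω_f = I_p ω_i / I_f = (5.530e+06)(0.0496) / 6.536e+06 = 0.04197 rad/s.
KE_i = ½(5.530e+06)(0.04960 rad/s)² = 6802 J; KE_f = ½(6.536e+06)(0.04197)² = 5755 J.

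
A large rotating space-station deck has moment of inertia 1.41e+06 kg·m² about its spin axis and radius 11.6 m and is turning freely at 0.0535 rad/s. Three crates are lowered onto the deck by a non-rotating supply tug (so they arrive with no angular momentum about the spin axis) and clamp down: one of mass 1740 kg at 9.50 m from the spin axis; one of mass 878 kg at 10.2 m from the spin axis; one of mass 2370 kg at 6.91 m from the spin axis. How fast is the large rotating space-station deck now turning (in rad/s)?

ω_f ≈ 0.0426 rad/s

The added mass arrives with no angular momentum about the spin axis, and any external torque about the spin axis is negligible, so the system's angular momentum is conserved.
Added inertia Σmr² = (1740)(9.50)² + (878)(10.2)² + (2370)(6.91)² = 3.615e+05 kg·m²; I_f = 1.410e+06 + 3.615e+05 = 1.772e+06 kg·m².
ω_f = I_p ω_i / I_f = (1.410e+06)(0.0535) / 1.772e+06 = 0.04258 rad/s.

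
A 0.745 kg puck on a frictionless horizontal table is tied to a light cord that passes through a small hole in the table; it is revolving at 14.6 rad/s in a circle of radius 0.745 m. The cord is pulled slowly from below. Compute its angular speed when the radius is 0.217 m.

The constraining force is radial, so m r² ω about the center is conserved.
ω₂ = ω₁ (r₁/r₂)² = (14.6)(0.745/0.217)² = 172.1 rad/s.

ω₂ ≈ 172 rad/s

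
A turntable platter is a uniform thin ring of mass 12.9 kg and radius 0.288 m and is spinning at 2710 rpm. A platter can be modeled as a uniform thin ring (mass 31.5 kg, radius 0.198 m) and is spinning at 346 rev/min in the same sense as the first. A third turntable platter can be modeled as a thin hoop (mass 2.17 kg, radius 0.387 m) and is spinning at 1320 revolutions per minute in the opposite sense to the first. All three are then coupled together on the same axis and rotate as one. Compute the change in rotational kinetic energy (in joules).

The coupling torques are internal; angular momentum about the shared axis is conserved.
Moments of inertia: I_A = (12.9)(0.288)² = 1.070 kg·m²; I_B = (31.5)(0.198)² = 1.235 kg·m²; I_C = (2.17)(0.387)² = 0.3250 kg·m².
Taking A's sense as positive: L = (1.070)(2710) + (1.235)(346) − (0.3250)(1320) = 2898 kg·m²·rpm.
Combined I = 1.070 + 1.235 + 0.3250 = 2.630 kg·m².
ω_f = L / I = 2898 / 2.630 = 1102 rpm.
KE_i = ½ΣIω² = 47000 J; KE_f = ½(2.630)(115.4)² = 17510 J.

ΔKE ≈ -29500 J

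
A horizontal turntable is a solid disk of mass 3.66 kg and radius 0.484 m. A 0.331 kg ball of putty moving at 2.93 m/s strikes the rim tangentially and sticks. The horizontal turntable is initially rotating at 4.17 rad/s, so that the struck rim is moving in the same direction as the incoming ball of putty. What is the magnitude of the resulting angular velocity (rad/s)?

About the axle the impulsive forces during the collision are internal, so angular momentum about that axis is conserved.
I_p = ½(3.66)(0.484)² = 0.4287 kg·m². Taking the sense of the ball of putty's angular momentum as positive, L_{ball} = m v R = (0.331)(2.93)(0.484) = 0.4694 kg·m²/s.
L_i = +I_p ω_p + m v R = +(0.4287)(4.17) + 0.4694 = 2.257 kg·m²/s.
After sticking, I_f = I_p + m R² = 0.4287 + (0.331)(0.484)² = 0.5062 kg·m².
ω_f = L_i / I_f = 2.257 / 0.5062 = 4.459 rad/s.

|ω_f| ≈ 4.46 rad/s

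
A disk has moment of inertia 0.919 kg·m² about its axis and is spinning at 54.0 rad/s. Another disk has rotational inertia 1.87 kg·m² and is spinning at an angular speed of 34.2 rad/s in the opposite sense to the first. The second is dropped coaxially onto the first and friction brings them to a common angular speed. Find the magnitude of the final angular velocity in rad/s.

|ω_f| ≈ 5.14 rad/s

The coupling torques are internal; angular momentum about the shared axis is conserved.
Taking A's sense as positive: L = (0.9190)(54.0) − (1.870)(34.2) = -14.33 kg·m²·rad/s.
Combined I = 0.9190 + 1.870 = 2.789 kg·m².
ω_f = L / I = -14.33 / 2.789 = -5.137 rad/s.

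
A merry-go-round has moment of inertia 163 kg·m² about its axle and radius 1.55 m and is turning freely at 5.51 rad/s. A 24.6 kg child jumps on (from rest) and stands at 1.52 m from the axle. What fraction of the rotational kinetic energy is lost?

No external torque acts about the axle; L_before = L_after.
Added inertia Σmr² = (24.6)(1.52)² = 56.84 kg·m²; I_f = 163.0 + 56.84 = 219.8 kg·m².
ω_f = I_p ω_i / I_f = (163.0)(5.51) / 219.8 = 4.085 rad/s.
KE_i = ½(163.0)(5.510 rad/s)² = 2474 J; KE_f = ½(219.8)(4.085)² = 1835 J.
Fraction lost = 0.2585.

fraction ≈ 0.259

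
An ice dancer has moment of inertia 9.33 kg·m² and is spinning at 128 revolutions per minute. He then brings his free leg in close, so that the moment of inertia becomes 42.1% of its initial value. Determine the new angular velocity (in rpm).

With no external torque about the axis, L is conserved: I₁ω₁ = I₂ω₂.
I₂ = 0.421 × 9.33 = 3.928 kg·m².
ω₂ = I₁ω₁ / I₂ = (9.330)(128 rpm) / (3.928) = 304.0 rpm.

ω₂ ≈ 304 rpm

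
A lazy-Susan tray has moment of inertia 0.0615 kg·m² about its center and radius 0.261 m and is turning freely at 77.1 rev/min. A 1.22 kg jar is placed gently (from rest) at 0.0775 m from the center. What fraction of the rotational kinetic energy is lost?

fraction ≈ 0.106

No external torque acts about the center; L_before = L_after.
Added inertia Σmr² = (1.22)(0.0775)² = 0.007328 kg·m²; I_f = 0.06150 + 0.007328 = 0.06883 kg·m².
ω_f = I_p ω_i / I_f = (0.06150)(77.1) / 0.06883 = 68.89 rpm.
KE_i = ½(0.06150)(8.074 rad/s)² = 2.005 J; KE_f = ½(0.06883)(7.214)² = 1.791 J.
Fraction lost = 0.1065.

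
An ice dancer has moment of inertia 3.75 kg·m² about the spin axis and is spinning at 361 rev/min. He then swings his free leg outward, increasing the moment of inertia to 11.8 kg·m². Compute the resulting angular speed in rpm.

ω₂ ≈ 115 rpm

Angular momentum about the spin axis is conserved since the torque about it is zero.
ω₂ = I₁ω₁ / I₂ = (3.750)(361 rpm) / (11.80) = 114.7 rpm.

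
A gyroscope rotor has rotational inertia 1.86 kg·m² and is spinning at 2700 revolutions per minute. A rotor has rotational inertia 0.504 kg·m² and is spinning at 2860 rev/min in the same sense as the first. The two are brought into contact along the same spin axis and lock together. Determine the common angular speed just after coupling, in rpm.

The coupling torques are internal; angular momentum about the shared axis is conserved.
Taking A's sense as positive: L = (1.860)(2700) + (0.5040)(2860) = 6463 kg·m²·rpm.
Combined I = 1.860 + 0.5040 = 2.364 kg·m².
ω_f = L / I = 6463 / 2.364 = 2734 rpm.

|ω_f| ≈ 2730 rpm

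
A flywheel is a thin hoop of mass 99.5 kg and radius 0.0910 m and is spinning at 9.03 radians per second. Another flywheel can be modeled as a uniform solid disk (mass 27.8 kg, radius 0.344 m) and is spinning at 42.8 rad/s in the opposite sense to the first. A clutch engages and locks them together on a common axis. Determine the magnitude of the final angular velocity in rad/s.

|ω_f| ≈ 25.5 rad/s

The coupling torques are internal; angular momentum about the shared axis is conserved.
Moments of inertia: I_A = (99.5)(0.0910)² = 0.8240 kg·m²; I_B = ½(27.8)(0.344)² = 1.645 kg·m².
Taking A's sense as positive: L = (0.8240)(9.03) − (1.645)(42.8) = -62.96 kg·m²·rad/s.
Combined I = 0.8240 + 1.645 = 2.469 kg·m².
ω_f = L / I = -62.96 / 2.469 = -25.50 rad/s.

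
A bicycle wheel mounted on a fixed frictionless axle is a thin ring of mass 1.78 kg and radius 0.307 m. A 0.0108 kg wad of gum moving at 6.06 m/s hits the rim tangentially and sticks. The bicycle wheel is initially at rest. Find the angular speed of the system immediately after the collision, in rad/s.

About the axle the impulsive forces during the collision are internal, so angular momentum about that axis is conserved.
I_p = (1.78)(0.307)² = 0.1678 kg·m². Taking the sense of the wad of gum's angular momentum as positive, L_{wad} = m v R = (0.0108)(6.06)(0.307) = 0.02009 kg·m²/s.
L_i = 0 + 0.02009 = 0.02009 kg·m²/s.
After sticking, I_f = I_p + m R² = 0.1678 + (0.0108)(0.307)² = 0.1688 kg·m².
ω_f = L_i / I_f = 0.02009 / 0.1688 = 0.1190 rad/s.

|ω_f| ≈ 0.119 rad/s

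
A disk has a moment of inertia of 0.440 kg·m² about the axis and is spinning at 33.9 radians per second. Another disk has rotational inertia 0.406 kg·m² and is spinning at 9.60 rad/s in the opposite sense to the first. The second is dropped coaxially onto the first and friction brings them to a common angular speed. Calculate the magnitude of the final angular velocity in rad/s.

No external torque acts about the common axis, so total angular momentum is conserved.
Taking A's sense as positive: L = (0.4400)(33.9) − (0.4060)(9.60) = 11.02 kg·m²·rad/s.
Combined I = 0.4400 + 0.4060 = 0.8460 kg·m².
ω_f = L / I = 11.02 / 0.8460 = 13.02 rad/s.

|ω_f| ≈ 13.0 rad/s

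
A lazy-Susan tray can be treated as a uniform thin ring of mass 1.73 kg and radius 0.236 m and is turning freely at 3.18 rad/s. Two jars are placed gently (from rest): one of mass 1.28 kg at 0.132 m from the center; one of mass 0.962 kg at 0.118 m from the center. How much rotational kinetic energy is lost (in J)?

The added mass arrives with no angular momentum about the center, and any external torque about the center is negligible, so the system's angular momentum is conserved.
I_p = (1.73)(0.236)² = 0.09635 kg·m².
Added inertia Σmr² = (1.28)(0.132)² + (0.962)(0.118)² = 0.03570 kg·m²; I_f = 0.09635 + 0.03570 = 0.1321 kg·m².
ω_f = I_p ω_i / I_f = (0.09635)(3.18) / 0.1321 = 2.320 rad/s.
KE_i = ½(0.09635)(3.180 rad/s)² = 0.4872 J; KE_f = ½(0.1321)(2.320)² = 0.3555 J.

energy lost ≈ 0.132 J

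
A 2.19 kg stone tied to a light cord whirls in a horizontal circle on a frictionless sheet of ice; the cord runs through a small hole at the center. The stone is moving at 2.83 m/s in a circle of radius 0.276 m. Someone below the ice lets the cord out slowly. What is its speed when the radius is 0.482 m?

v₂ ≈ 1.62 m/s

Central (radial) force ⇒ zero torque about the center ⇒ m v r is constant.
v₂ = v₁ r₁ / r₂ = (2.83)(0.276) / (0.482) = 1.620 m/s.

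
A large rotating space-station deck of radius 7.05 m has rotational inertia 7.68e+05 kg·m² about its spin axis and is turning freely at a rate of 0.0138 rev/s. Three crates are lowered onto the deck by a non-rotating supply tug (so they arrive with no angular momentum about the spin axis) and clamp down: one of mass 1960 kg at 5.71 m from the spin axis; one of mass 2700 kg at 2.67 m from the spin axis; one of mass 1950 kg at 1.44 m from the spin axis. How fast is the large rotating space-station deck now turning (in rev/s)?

No external torque acts about the spin axis; L_before = L_after.
Added inertia Σmr² = (1960)(5.71)² + (2700)(2.67)² + (1950)(1.44)² = 87200 kg·m²; I_f = 7.680e+05 + 87200 = 8.552e+05 kg·m².
ω_f = I_p ω_i / I_f = (7.680e+05)(0.0138) / 8.552e+05 = 0.01239 rev/s.

ω_f ≈ 0.0124 rev/s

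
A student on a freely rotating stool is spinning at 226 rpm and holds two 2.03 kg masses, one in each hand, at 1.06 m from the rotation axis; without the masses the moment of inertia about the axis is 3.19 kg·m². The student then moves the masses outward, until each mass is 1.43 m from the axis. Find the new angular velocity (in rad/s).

No external torque acts about the spin axis, so angular momentum is conserved.
I₁ = 3.19 + 2(2.03)(1.06)² = 7.752 kg·m²; I₂ = 3.19 + 2(2.03)(1.43)² = 11.49 kg·m².
ω₂ = I₁ω₁ / I₂ = (7.752)(226 rpm) / (11.49) = 152.4 rpm = 15.96 rad/s.

ω₂ ≈ 16.0 rad/s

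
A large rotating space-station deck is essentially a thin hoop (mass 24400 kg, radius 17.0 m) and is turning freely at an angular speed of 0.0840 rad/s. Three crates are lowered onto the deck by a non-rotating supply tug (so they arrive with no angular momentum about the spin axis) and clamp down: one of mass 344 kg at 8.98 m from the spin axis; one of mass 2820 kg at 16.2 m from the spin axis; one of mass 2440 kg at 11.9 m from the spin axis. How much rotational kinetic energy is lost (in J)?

energy lost ≈ 3390 J

No external torque acts about the spin axis; L_before = L_after.
I_p = (24400)(17.0)² = 7.052e+06 kg·m².
Added inertia Σmr² = (344)(8.98)² + (2820)(16.2)² + (2440)(11.9)² = 1.113e+06 kg·m²; I_f = 7.052e+06 + 1.113e+06 = 8.165e+06 kg·m².
ω_f = I_p ω_i / I_f = (7.052e+06)(0.0840) / 8.165e+06 = 0.07255 rad/s.
KE_i = ½(7.052e+06)(0.08400 rad/s)² = 24880 J; KE_f = ½(8.165e+06)(0.07255)² = 21490 J.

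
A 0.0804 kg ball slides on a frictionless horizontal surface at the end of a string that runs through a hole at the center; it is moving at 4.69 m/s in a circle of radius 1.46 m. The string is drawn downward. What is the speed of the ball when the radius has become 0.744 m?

Central (radial) force ⇒ zero torque about the center ⇒ m v r is constant.
v₂ = v₁ r₁ / r₂ = (4.69)(1.46) / (0.744) = 9.203 m/s.

v₂ ≈ 9.20 m/s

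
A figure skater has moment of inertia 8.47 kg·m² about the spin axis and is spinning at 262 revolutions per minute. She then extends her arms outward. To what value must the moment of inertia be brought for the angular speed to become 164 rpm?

No external torque acts about the spin axis, so angular momentum is conserved.
I₂ = I₁ω₁ / ω₂ = (8.47)(262) / (164) = 13.53 kg·m².

I₂ ≈ 13.5 kg·m²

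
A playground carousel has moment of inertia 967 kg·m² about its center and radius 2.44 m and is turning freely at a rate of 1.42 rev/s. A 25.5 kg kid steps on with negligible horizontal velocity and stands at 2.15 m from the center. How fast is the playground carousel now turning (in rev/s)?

No external torque acts about the center; L_before = L_after.
Added inertia Σmr² = (25.5)(2.15)² = 117.9 kg·m²; I_f = 967.0 + 117.9 = 1085 kg·m².
ω_f = I_p ω_i / I_f = (967.0)(1.42) / 1085 = 1.266 rev/s.

ω_f ≈ 1.27 rev/s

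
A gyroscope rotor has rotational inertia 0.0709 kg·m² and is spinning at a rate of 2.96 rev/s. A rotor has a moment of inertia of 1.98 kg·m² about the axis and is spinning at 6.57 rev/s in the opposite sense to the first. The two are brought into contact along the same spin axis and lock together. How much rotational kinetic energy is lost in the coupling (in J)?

ΔKE lost ≈ 123 J

No external torque acts about the common axis, so total angular momentum is conserved.
Taking A's sense as positive: L = (0.07090)(2.96) − (1.980)(6.57) = -12.80 kg·m²·rev/s.
Combined I = 0.07090 + 1.980 = 2.051 kg·m².
ω_f = L / I = -12.80 / 2.051 = -6.241 rev/s.
KE_i = ½ΣIω² = 1699 J; KE_f = ½(2.051)(39.21)² = 1577 J.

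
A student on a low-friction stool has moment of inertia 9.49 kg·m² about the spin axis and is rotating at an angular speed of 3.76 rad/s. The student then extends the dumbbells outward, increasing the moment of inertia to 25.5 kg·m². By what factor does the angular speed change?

ω₂/ω₁ ≈ 0.372

No external torque acts about the spin axis, so angular momentum is conserved.
ω₂/ω₁ = I₁/I₂ = 9.490 / 25.50 = 0.3722.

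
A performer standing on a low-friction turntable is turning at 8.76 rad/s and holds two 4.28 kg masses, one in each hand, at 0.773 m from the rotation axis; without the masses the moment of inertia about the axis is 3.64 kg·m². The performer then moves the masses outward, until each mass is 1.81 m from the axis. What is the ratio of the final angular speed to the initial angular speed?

ω₂/ω₁ ≈ 0.276

With no external torque about the axis, L is conserved: I₁ω₁ = I₂ω₂.
I₁ = 3.64 + 2(4.28)(0.773)² = 8.755 kg·m²; I₂ = 3.64 + 2(4.28)(1.81)² = 31.68 kg·m².
ω₂/ω₁ = I₁/I₂ = 8.755 / 31.68 = 0.2763.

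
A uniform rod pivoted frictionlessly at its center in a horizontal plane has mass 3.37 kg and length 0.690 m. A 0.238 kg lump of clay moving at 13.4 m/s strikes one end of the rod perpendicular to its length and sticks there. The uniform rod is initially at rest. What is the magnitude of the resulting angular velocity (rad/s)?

About the pivot the impulsive forces during the collision are internal, so angular momentum about that axis is conserved.
I_p = (1/12)(3.37)(0.690)² = 0.1337 kg·m². Taking the sense of the lump of clay's angular momentum as positive, L_{lump} = m v R = (0.238)(13.4)(0.690/2) = 1.100 kg·m²/s.
L_i = 0 + 1.100 = 1.100 kg·m²/s.
After sticking, I_f = I_p + m R² = 0.1337 + (0.238)(0.690/2)² = 0.1620 kg·m².
ω_f = L_i / I_f = 1.100 / 0.1620 = 6.790 rad/s.

|ω_f| ≈ 6.79 rad/s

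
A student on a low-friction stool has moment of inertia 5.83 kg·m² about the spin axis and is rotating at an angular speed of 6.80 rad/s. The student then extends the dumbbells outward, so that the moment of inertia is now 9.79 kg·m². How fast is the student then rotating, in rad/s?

No external torque acts about the spin axis, so angular momentum is conserved.
ω₂ = I₁ω₁ / I₂ = (5.830)(6.80 rad/s) / (9.790) = 4.049 rad/s.

ω₂ ≈ 4.05 rad/s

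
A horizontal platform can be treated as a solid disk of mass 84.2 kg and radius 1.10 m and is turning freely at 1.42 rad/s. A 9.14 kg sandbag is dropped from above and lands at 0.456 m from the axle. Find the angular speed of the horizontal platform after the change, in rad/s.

ω_f ≈ 1.37 rad/s

No external torque acts about the axle; L_before = L_after.
I_p = ½(84.2)(1.10)² = 50.94 kg·m².
Added inertia Σmr² = (9.14)(0.456)² = 1.901 kg·m²; I_f = 50.94 + 1.901 = 52.84 kg·m².
ω_f = I_p ω_i / I_f = (50.94)(1.42) / 52.84 = 1.369 rad/s.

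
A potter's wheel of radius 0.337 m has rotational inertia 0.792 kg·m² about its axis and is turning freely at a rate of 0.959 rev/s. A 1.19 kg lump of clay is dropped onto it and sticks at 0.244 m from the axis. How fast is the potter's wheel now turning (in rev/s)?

ω_f ≈ 0.880 rev/s

The added mass arrives with no angular momentum about the axis, and any external torque about the axis is negligible, so the system's angular momentum is conserved.
Added inertia Σmr² = (1.19)(0.244)² = 0.07085 kg·m²; I_f = 0.7920 + 0.07085 = 0.8628 kg·m².
ω_f = I_p ω_i / I_f = (0.7920)(0.959) / 0.8628 = 0.8803 rev/s.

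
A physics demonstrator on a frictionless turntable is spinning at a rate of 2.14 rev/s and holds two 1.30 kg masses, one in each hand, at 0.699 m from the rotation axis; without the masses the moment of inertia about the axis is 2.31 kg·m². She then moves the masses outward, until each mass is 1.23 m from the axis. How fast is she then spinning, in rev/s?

No external torque acts about the spin axis, so angular momentum is conserved.
I₁ = 2.31 + 2(1.30)(0.699)² = 3.580 kg·m²; I₂ = 2.31 + 2(1.30)(1.23)² = 6.244 kg·m².
ω₂ = I₁ω₁ / I₂ = (3.580)(2.14 rev/s) / (6.244) = 1.227 rev/s.

ω₂ ≈ 1.23 rev/s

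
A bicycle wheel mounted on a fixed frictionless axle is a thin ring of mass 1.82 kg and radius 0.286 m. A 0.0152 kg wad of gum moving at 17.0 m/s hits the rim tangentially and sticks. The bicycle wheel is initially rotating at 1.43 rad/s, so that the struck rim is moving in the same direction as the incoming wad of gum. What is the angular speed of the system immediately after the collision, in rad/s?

The axle reaction passes through the axle and exerts no torque about it; angular momentum about the axle is conserved through the impact.
I_p = (1.82)(0.286)² = 0.1489 kg·m². Taking the sense of the wad of gum's angular momentum as positive, L_{wad} = m v R = (0.0152)(17.0)(0.286) = 0.07390 kg·m²/s.
L_i = +I_p ω_p + m v R = +(0.1489)(1.43) + 0.07390 = 0.2868 kg·m²/s.
After sticking, I_f = I_p + m R² = 0.1489 + (0.0152)(0.286)² = 0.1501 kg·m².
ω_f = L_i / I_f = 0.2868 / 0.1501 = 1.910 rad/s.

|ω_f| ≈ 1.91 rad/s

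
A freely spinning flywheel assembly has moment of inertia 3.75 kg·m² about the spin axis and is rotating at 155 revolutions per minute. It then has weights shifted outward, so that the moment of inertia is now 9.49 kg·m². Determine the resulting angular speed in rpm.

With no external torque about the axis, L is conserved: I₁ω₁ = I₂ω₂.
ω₂ = I₁ω₁ / I₂ = (3.750)(155 rpm) / (9.490) = 61.25 rpm.

ω₂ ≈ 61.2 rpm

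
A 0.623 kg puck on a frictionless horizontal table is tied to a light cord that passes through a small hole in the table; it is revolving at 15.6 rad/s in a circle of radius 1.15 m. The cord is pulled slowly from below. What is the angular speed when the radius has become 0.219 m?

ω₂ ≈ 430 rad/s

The constraining force is radial, so m r² ω about the center is conserved.
ω₂ = ω₁ (r₁/r₂)² = (15.6)(1.15/0.219)² = 430.2 rad/s.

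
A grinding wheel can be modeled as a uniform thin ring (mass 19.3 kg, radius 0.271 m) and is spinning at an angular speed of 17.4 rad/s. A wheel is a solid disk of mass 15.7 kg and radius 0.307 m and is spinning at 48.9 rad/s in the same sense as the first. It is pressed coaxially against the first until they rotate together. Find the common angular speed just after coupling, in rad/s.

The coupling torques are internal; angular momentum about the shared axis is conserved.
Moments of inertia: I_A = (19.3)(0.271)² = 1.417 kg·m²; I_B = ½(15.7)(0.307)² = 0.7399 kg·m².
Taking A's sense as positive: L = (1.417)(17.4) + (0.7399)(48.9) = 60.84 kg·m²·rad/s.
Combined I = 1.417 + 0.7399 = 2.157 kg·m².
ω_f = L / I = 60.84 / 2.157 = 28.20 rad/s.

|ω_f| ≈ 28.2 rad/s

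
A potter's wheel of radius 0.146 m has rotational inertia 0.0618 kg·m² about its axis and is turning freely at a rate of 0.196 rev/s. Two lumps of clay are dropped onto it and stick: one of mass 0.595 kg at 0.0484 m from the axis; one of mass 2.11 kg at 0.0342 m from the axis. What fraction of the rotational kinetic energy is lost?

fraction ≈ 0.0588

The added mass arrives with no angular momentum about the axis, and any external torque about the axis is negligible, so the system's angular momentum is conserved.
Added inertia Σmr² = (0.595)(0.0484)² + (2.11)(0.0342)² = 0.003862 kg·m²; I_f = 0.06180 + 0.003862 = 0.06566 kg·m².
ω_f = I_p ω_i / I_f = (0.06180)(0.196) / 0.06566 = 0.1845 rev/s.
KE_i = ½(0.06180)(1.232 rad/s)² = 0.04686 J; KE_f = ½(0.06566)(1.159)² = 0.04411 J.
Fraction lost = 0.05881.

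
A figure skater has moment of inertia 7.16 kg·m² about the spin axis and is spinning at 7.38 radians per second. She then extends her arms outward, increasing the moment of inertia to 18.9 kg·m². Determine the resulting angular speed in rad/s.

ω₂ ≈ 2.80 rad/s

No external torque acts about the spin axis, so angular momentum is conserved.
ω₂ = I₁ω₁ / I₂ = (7.160)(7.38 rad/s) / (18.90) = 2.796 rad/s.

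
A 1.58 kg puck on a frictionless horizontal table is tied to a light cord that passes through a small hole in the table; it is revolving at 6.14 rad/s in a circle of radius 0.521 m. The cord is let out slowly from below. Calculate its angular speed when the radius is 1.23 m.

The constraining force is radial, so m r² ω about the center is conserved.
ω₂ = ω₁ (r₁/r₂)² = (6.14)(0.521/1.23)² = 1.102 rad/s.

ω₂ ≈ 1.10 rad/s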